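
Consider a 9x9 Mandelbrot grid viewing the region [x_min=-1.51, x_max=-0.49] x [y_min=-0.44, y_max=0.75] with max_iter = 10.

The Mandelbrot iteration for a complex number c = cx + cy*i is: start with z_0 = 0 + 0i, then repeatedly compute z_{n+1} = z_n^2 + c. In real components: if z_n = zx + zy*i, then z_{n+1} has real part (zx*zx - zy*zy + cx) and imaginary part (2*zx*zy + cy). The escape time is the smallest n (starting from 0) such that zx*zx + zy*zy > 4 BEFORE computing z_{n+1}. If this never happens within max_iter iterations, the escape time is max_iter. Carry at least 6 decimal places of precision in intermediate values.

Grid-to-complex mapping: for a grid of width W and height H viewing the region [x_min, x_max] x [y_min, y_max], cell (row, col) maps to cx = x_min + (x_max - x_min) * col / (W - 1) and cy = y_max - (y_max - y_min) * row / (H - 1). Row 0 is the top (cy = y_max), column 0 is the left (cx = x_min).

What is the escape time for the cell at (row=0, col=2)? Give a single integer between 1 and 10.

z_0 = 0 + 0i, c = -1.2550 + 0.7500i
Iter 1: z = -1.2550 + 0.7500i, |z|^2 = 2.1375
Iter 2: z = -0.2425 + -1.1325i, |z|^2 = 1.3414
Iter 3: z = -2.4788 + 1.2992i, |z|^2 = 7.8322
Escaped at iteration 3

Answer: 3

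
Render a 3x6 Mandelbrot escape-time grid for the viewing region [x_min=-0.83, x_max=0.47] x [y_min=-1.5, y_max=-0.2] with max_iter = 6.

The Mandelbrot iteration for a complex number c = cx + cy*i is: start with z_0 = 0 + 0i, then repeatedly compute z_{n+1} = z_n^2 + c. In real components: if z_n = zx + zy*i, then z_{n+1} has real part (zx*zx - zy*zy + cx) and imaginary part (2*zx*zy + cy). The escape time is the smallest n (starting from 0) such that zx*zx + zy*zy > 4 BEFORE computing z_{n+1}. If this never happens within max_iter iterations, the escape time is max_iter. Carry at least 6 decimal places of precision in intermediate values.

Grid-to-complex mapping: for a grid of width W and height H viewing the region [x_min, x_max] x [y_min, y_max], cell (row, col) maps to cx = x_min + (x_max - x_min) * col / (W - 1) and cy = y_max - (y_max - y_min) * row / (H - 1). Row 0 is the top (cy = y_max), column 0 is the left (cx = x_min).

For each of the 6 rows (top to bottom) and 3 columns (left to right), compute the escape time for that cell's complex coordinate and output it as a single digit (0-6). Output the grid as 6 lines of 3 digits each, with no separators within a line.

Answer: 666
666
464
363
332
222

Derivation:
(row=0, col=0): c = -0.8300 + -0.2000i → escape time 6
(row=0, col=1): c = -0.1800 + -0.2000i → escape time 6
(row=0, col=2): c = 0.4700 + -0.2000i → escape time 6
(row=1, col=0): c = -0.8300 + -0.4600i → escape time 6
(row=1, col=1): c = -0.1800 + -0.4600i → escape time 6
(row=1, col=2): c = 0.4700 + -0.4600i → escape time 6
(row=2, col=0): c = -0.8300 + -0.7200i → escape time 4
(row=2, col=1): c = -0.1800 + -0.7200i → escape time 6
(row=2, col=2): c = 0.4700 + -0.7200i → escape time 4
(row=3, col=0): c = -0.8300 + -0.9800i → escape time 3
(row=3, col=1): c = -0.1800 + -0.9800i → escape time 6
(row=3, col=2): c = 0.4700 + -0.9800i → escape time 3
(row=4, col=0): c = -0.8300 + -1.2400i → escape time 3
(row=4, col=1): c = -0.1800 + -1.2400i → escape time 3
(row=4, col=2): c = 0.4700 + -1.2400i → escape time 2
(row=5, col=0): c = -0.8300 + -1.5000i → escape time 2
(row=5, col=1): c = -0.1800 + -1.5000i → escape time 2
(row=5, col=2): c = 0.4700 + -1.5000i → escape time 2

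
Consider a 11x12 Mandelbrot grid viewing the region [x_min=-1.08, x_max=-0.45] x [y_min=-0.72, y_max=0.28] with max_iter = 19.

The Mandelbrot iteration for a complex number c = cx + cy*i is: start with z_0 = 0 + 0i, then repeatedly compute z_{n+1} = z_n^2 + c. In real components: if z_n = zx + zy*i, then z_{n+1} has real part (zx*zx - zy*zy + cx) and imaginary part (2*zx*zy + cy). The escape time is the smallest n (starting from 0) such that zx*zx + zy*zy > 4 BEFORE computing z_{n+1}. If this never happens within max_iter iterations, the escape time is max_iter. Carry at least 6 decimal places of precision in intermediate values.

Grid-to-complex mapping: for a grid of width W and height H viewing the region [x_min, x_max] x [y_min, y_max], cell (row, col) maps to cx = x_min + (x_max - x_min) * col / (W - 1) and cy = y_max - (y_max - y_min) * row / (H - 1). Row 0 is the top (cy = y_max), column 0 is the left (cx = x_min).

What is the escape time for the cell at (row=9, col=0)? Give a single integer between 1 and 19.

z_0 = 0 + 0i, c = -1.0800 + -0.5382i
Iter 1: z = -1.0800 + -0.5382i, |z|^2 = 1.4560
Iter 2: z = -0.2032 + 0.6243i, |z|^2 = 0.4310
Iter 3: z = -1.4284 + -0.7919i, |z|^2 = 2.6676
Iter 4: z = 0.3332 + 1.7243i, |z|^2 = 3.0842
Iter 5: z = -3.9421 + 0.6110i, |z|^2 = 15.9138
Escaped at iteration 5

Answer: 5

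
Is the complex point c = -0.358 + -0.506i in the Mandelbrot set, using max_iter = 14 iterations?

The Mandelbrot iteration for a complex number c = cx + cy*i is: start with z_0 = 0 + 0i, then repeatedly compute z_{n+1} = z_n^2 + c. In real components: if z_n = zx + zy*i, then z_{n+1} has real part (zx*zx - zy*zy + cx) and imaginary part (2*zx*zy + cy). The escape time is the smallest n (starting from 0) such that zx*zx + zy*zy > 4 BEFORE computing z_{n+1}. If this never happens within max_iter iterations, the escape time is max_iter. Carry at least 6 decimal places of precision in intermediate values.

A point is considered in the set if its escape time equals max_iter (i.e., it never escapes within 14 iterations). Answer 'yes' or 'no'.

z_0 = 0 + 0i, c = -0.3580 + -0.5060i
Iter 1: z = -0.3580 + -0.5060i, |z|^2 = 0.3842
Iter 2: z = -0.4859 + -0.1437i, |z|^2 = 0.2567
Iter 3: z = -0.1426 + -0.3664i, |z|^2 = 0.1545
Iter 4: z = -0.4719 + -0.4015i, |z|^2 = 0.3839
Iter 5: z = -0.2965 + -0.1270i, |z|^2 = 0.1041
Iter 6: z = -0.2862 + -0.4307i, |z|^2 = 0.2674
Iter 7: z = -0.4615 + -0.2595i, |z|^2 = 0.2804
Iter 8: z = -0.2123 + -0.2665i, |z|^2 = 0.1161
Iter 9: z = -0.3839 + -0.3929i, |z|^2 = 0.3017
Iter 10: z = -0.3649 + -0.2043i, |z|^2 = 0.1749
Iter 11: z = -0.2666 + -0.3569i, |z|^2 = 0.1984
Iter 12: z = -0.4143 + -0.3157i, |z|^2 = 0.2713
Iter 13: z = -0.2861 + -0.2444i, |z|^2 = 0.1416
Did not escape in 14 iterations → in set

Answer: yes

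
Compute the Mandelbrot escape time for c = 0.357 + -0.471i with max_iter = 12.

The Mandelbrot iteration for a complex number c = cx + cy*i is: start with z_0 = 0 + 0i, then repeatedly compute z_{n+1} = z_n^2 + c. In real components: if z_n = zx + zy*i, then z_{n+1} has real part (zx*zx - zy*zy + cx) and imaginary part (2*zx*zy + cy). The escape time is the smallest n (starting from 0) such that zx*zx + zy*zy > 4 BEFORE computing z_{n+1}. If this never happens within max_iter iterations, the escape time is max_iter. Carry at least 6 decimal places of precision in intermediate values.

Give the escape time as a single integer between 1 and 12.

Answer: 10

Derivation:
z_0 = 0 + 0i, c = 0.3570 + -0.4710i
Iter 1: z = 0.3570 + -0.4710i, |z|^2 = 0.3493
Iter 2: z = 0.2626 + -0.8073i, |z|^2 = 0.7207
Iter 3: z = -0.2258 + -0.8950i, |z|^2 = 0.8520
Iter 4: z = -0.3931 + -0.0669i, |z|^2 = 0.1590
Iter 5: z = 0.5070 + -0.4184i, |z|^2 = 0.4321
Iter 6: z = 0.4390 + -0.8953i, |z|^2 = 0.9943
Iter 7: z = -0.2518 + -1.2571i, |z|^2 = 1.6437
Iter 8: z = -1.1598 + 0.1622i, |z|^2 = 1.3715
Iter 9: z = 1.6759 + -0.8471i, |z|^2 = 3.5262
Iter 10: z = 2.4479 + -3.3104i, |z|^2 = 16.9506
Escaped at iteration 10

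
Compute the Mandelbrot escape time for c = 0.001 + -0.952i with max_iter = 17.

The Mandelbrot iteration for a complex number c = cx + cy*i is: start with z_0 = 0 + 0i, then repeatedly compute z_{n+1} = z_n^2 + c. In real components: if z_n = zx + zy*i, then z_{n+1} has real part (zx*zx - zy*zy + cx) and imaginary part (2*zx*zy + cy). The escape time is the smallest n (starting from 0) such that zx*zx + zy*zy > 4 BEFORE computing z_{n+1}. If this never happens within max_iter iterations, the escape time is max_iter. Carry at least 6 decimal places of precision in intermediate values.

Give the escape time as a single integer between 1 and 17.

Answer: 7

Derivation:
z_0 = 0 + 0i, c = 0.0010 + -0.9520i
Iter 1: z = 0.0010 + -0.9520i, |z|^2 = 0.9063
Iter 2: z = -0.9053 + -0.9539i, |z|^2 = 1.7295
Iter 3: z = -0.0894 + 0.7751i, |z|^2 = 0.6088
Iter 4: z = -0.5919 + -1.0905i, |z|^2 = 1.5396
Iter 5: z = -0.8380 + 0.3389i, |z|^2 = 0.8170
Iter 6: z = 0.5883 + -1.5200i, |z|^2 = 2.6564
Iter 7: z = -1.9631 + -2.7405i, |z|^2 = 11.3641
Escaped at iteration 7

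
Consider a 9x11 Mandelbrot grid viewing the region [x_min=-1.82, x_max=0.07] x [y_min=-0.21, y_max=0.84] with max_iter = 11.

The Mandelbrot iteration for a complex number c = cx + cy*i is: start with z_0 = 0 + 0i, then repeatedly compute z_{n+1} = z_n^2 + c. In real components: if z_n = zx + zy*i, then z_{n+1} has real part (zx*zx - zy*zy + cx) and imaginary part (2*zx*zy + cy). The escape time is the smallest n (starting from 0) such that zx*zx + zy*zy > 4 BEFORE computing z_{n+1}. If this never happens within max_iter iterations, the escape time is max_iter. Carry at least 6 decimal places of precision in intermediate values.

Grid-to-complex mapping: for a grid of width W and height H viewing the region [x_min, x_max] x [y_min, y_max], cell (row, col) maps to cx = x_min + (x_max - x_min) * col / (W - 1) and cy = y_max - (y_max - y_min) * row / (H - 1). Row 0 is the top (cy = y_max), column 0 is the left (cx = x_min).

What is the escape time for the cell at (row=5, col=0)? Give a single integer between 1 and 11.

Answer: 3

Derivation:
z_0 = 0 + 0i, c = -1.8200 + 0.3150i
Iter 1: z = -1.8200 + 0.3150i, |z|^2 = 3.4116
Iter 2: z = 1.3932 + -0.8316i, |z|^2 = 2.6325
Iter 3: z = -0.5706 + -2.0021i, |z|^2 = 4.3341
Escaped at iteration 3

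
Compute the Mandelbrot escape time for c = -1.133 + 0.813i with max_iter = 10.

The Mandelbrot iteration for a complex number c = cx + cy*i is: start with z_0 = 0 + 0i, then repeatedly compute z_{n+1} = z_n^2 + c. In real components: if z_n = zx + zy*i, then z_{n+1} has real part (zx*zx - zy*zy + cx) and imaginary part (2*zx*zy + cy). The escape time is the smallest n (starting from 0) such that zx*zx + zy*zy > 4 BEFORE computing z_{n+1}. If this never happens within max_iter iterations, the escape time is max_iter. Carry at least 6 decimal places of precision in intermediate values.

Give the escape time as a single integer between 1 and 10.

z_0 = 0 + 0i, c = -1.1330 + 0.8130i
Iter 1: z = -1.1330 + 0.8130i, |z|^2 = 1.9447
Iter 2: z = -0.5103 + -1.0293i, |z|^2 = 1.3198
Iter 3: z = -1.9320 + 1.8634i, |z|^2 = 7.2049
Escaped at iteration 3

Answer: 3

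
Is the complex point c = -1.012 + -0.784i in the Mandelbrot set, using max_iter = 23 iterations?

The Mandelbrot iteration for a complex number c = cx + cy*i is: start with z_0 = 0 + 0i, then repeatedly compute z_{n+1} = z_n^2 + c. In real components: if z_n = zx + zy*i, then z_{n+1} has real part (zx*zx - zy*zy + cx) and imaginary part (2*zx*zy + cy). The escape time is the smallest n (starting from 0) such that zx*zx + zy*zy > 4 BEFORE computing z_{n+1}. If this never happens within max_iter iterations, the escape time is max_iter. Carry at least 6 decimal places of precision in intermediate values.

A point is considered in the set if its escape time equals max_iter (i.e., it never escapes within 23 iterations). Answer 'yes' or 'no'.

z_0 = 0 + 0i, c = -1.0120 + -0.7840i
Iter 1: z = -1.0120 + -0.7840i, |z|^2 = 1.6388
Iter 2: z = -0.6025 + 0.8028i, |z|^2 = 1.0075
Iter 3: z = -1.2935 + -1.7514i, |z|^2 = 4.7406
Escaped at iteration 3

Answer: no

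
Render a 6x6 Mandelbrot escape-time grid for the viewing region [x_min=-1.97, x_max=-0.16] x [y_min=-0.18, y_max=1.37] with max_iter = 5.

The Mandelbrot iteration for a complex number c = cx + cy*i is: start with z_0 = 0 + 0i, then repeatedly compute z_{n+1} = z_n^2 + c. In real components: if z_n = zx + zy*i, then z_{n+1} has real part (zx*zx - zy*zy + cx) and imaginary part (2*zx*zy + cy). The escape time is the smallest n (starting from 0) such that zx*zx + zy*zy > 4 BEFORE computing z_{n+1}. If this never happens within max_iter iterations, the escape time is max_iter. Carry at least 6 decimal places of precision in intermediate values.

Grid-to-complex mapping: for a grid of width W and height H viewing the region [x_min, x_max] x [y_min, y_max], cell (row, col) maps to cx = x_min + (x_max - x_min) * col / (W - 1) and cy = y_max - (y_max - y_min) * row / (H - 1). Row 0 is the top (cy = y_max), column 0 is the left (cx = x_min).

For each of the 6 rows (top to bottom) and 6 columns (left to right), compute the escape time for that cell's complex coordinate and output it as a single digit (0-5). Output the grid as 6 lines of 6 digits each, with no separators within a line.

Answer: 112222
123345
133455
135555
455555
355555

Derivation:
(row=0, col=0): c = -1.9700 + 1.3700i → escape time 1
(row=0, col=1): c = -1.6080 + 1.3700i → escape time 1
(row=0, col=2): c = -1.2460 + 1.3700i → escape time 2
(row=0, col=3): c = -0.8840 + 1.3700i → escape time 2
(row=0, col=4): c = -0.5220 + 1.3700i → escape time 2
(row=0, col=5): c = -0.1600 + 1.3700i → escape time 2
(row=1, col=0): c = -1.9700 + 1.0600i → escape time 1
(row=1, col=1): c = -1.6080 + 1.0600i → escape time 2
(row=1, col=2): c = -1.2460 + 1.0600i → escape time 3
(row=1, col=3): c = -0.8840 + 1.0600i → escape time 3
(row=1, col=4): c = -0.5220 + 1.0600i → escape time 4
(row=1, col=5): c = -0.1600 + 1.0600i → escape time 5
(row=2, col=0): c = -1.9700 + 0.7500i → escape time 1
(row=2, col=1): c = -1.6080 + 0.7500i → escape time 3
(row=2, col=2): c = -1.2460 + 0.7500i → escape time 3
(row=2, col=3): c = -0.8840 + 0.7500i → escape time 4
(row=2, col=4): c = -0.5220 + 0.7500i → escape time 5
(row=2, col=5): c = -0.1600 + 0.7500i → escape time 5
(row=3, col=0): c = -1.9700 + 0.4400i → escape time 1
(row=3, col=1): c = -1.6080 + 0.4400i → escape time 3
(row=3, col=2): c = -1.2460 + 0.4400i → escape time 5
(row=3, col=3): c = -0.8840 + 0.4400i → escape time 5
(row=3, col=4): c = -0.5220 + 0.4400i → escape time 5
(row=3, col=5): c = -0.1600 + 0.4400i → escape time 5
(row=4, col=0): c = -1.9700 + 0.1300i → escape time 4
(row=4, col=1): c = -1.6080 + 0.1300i → escape time 5
(row=4, col=2): c = -1.2460 + 0.1300i → escape time 5
(row=4, col=3): c = -0.8840 + 0.1300i → escape time 5
(row=4, col=4): c = -0.5220 + 0.1300i → escape time 5
(row=4, col=5): c = -0.1600 + 0.1300i → escape time 5
(row=5, col=0): c = -1.9700 + -0.1800i → escape time 3
(row=5, col=1): c = -1.6080 + -0.1800i → escape time 5
(row=5, col=2): c = -1.2460 + -0.1800i → escape time 5
(row=5, col=3): c = -0.8840 + -0.1800i → escape time 5
(row=5, col=4): c = -0.5220 + -0.1800i → escape time 5
(row=5, col=5): c = -0.1600 + -0.1800i → escape time 5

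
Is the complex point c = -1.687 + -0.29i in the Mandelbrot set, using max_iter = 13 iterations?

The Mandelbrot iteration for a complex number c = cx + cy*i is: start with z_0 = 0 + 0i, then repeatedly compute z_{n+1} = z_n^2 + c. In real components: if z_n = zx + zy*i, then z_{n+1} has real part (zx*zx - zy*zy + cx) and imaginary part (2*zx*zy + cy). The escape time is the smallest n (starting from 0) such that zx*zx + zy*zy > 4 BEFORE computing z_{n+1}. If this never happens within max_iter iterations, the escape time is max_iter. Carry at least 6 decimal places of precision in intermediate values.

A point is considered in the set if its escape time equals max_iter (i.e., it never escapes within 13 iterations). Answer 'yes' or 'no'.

Answer: no

Derivation:
z_0 = 0 + 0i, c = -1.6870 + -0.2900i
Iter 1: z = -1.6870 + -0.2900i, |z|^2 = 2.9301
Iter 2: z = 1.0749 + 0.6885i, |z|^2 = 1.6293
Iter 3: z = -1.0056 + 1.1900i, |z|^2 = 2.4274
Iter 4: z = -2.0918 + -2.6834i, |z|^2 = 11.5765
Escaped at iteration 4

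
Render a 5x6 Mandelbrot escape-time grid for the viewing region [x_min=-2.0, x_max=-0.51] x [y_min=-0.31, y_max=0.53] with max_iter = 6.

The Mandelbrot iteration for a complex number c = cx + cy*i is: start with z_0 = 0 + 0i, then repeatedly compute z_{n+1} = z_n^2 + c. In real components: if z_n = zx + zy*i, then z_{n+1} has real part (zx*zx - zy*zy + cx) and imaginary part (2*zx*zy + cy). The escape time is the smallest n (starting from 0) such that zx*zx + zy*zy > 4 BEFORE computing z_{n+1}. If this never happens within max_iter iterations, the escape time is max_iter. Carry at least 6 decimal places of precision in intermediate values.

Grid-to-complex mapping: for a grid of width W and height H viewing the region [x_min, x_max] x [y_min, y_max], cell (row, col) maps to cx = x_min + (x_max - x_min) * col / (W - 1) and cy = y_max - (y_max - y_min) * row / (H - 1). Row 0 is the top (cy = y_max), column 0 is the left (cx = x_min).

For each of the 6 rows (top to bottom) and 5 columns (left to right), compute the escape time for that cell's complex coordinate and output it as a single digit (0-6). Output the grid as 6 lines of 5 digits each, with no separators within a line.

Answer: 13456
14666
15666
16666
15666
14666

Derivation:
(row=0, col=0): c = -2.0000 + 0.5300i → escape time 1
(row=0, col=1): c = -1.6275 + 0.5300i → escape time 3
(row=0, col=2): c = -1.2550 + 0.5300i → escape time 4
(row=0, col=3): c = -0.8825 + 0.5300i → escape time 5
(row=0, col=4): c = -0.5100 + 0.5300i → escape time 6
(row=1, col=0): c = -2.0000 + 0.3620i → escape time 1
(row=1, col=1): c = -1.6275 + 0.3620i → escape time 4
(row=1, col=2): c = -1.2550 + 0.3620i → escape time 6
(row=1, col=3): c = -0.8825 + 0.3620i → escape time 6
(row=1, col=4): c = -0.5100 + 0.3620i → escape time 6
(row=2, col=0): c = -2.0000 + 0.1940i → escape time 1
(row=2, col=1): c = -1.6275 + 0.1940i → escape time 5
(row=2, col=2): c = -1.2550 + 0.1940i → escape time 6
(row=2, col=3): c = -0.8825 + 0.1940i → escape time 6
(row=2, col=4): c = -0.5100 + 0.1940i → escape time 6
(row=3, col=0): c = -2.0000 + 0.0260i → escape time 1
(row=3, col=1): c = -1.6275 + 0.0260i → escape time 6
(row=3, col=2): c = -1.2550 + 0.0260i → escape time 6
(row=3, col=3): c = -0.8825 + 0.0260i → escape time 6
(row=3, col=4): c = -0.5100 + 0.0260i → escape time 6
(row=4, col=0): c = -2.0000 + -0.1420i → escape time 1
(row=4, col=1): c = -1.6275 + -0.1420i → escape time 5
(row=4, col=2): c = -1.2550 + -0.1420i → escape time 6
(row=4, col=3): c = -0.8825 + -0.1420i → escape time 6
(row=4, col=4): c = -0.5100 + -0.1420i → escape time 6
(row=5, col=0): c = -2.0000 + -0.3100i → escape time 1
(row=5, col=1): c = -1.6275 + -0.3100i → escape time 4
(row=5, col=2): c = -1.2550 + -0.3100i → escape time 6
(row=5, col=3): c = -0.8825 + -0.3100i → escape time 6
(row=5, col=4): c = -0.5100 + -0.3100i → escape time 6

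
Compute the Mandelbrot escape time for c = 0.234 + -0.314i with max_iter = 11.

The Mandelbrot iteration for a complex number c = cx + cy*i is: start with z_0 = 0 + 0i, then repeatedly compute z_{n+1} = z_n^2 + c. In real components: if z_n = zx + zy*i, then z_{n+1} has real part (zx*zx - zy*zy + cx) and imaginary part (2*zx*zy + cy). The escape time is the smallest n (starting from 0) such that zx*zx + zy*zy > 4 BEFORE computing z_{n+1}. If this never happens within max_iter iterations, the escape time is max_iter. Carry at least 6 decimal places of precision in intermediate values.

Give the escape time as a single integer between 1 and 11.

z_0 = 0 + 0i, c = 0.2340 + -0.3140i
Iter 1: z = 0.2340 + -0.3140i, |z|^2 = 0.1534
Iter 2: z = 0.1902 + -0.4610i, |z|^2 = 0.2486
Iter 3: z = 0.0577 + -0.4893i, |z|^2 = 0.2428
Iter 4: z = -0.0021 + -0.3705i, |z|^2 = 0.1372
Iter 5: z = 0.0968 + -0.3124i, |z|^2 = 0.1070
Iter 6: z = 0.1457 + -0.3745i, |z|^2 = 0.1615
Iter 7: z = 0.1150 + -0.4232i, |z|^2 = 0.1923
Iter 8: z = 0.0682 + -0.4113i, |z|^2 = 0.1738
Iter 9: z = 0.0695 + -0.3701i, |z|^2 = 0.1418
Iter 10: z = 0.1019 + -0.3654i, |z|^2 = 0.1439

Answer: 11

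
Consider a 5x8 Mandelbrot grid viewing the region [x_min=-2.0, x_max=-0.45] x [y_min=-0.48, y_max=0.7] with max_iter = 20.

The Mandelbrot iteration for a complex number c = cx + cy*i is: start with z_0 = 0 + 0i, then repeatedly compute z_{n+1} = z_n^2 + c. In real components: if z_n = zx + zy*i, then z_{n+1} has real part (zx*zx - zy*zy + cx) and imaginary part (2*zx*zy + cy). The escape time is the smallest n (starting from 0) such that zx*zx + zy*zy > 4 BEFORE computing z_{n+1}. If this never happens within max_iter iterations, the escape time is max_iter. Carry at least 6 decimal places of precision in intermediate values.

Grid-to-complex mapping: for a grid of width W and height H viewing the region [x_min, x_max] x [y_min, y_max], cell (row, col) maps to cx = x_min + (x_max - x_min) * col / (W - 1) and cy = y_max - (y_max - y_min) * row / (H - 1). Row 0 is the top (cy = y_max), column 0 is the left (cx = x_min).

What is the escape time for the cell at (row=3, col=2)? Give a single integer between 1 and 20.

Answer: 15

Derivation:
z_0 = 0 + 0i, c = -1.2250 + 0.1943i
Iter 1: z = -1.2250 + 0.1943i, |z|^2 = 1.5384
Iter 2: z = 0.2379 + -0.2817i, |z|^2 = 0.1359
Iter 3: z = -1.2478 + 0.0603i, |z|^2 = 1.5606
Iter 4: z = 0.3283 + 0.0439i, |z|^2 = 0.1097
Iter 5: z = -1.1191 + 0.2231i, |z|^2 = 1.3022
Iter 6: z = -0.0223 + -0.3051i, |z|^2 = 0.0936
Iter 7: z = -1.3176 + 0.2079i, |z|^2 = 1.7793
Iter 8: z = 0.4678 + -0.3536i, |z|^2 = 0.3439
Iter 9: z = -1.1312 + -0.1365i, |z|^2 = 1.2981
Iter 10: z = 0.0359 + 0.5032i, |z|^2 = 0.2545
Iter 11: z = -1.4769 + 0.2304i, |z|^2 = 2.2343
Iter 12: z = 0.9032 + -0.4862i, |z|^2 = 1.0522
Iter 13: z = -0.6456 + -0.6840i, |z|^2 = 0.8846
Iter 14: z = -1.2760 + 1.0774i, |z|^2 = 2.7891
Iter 15: z = -0.7577 + -2.5554i, |z|^2 = 7.1041
Escaped at iteration 15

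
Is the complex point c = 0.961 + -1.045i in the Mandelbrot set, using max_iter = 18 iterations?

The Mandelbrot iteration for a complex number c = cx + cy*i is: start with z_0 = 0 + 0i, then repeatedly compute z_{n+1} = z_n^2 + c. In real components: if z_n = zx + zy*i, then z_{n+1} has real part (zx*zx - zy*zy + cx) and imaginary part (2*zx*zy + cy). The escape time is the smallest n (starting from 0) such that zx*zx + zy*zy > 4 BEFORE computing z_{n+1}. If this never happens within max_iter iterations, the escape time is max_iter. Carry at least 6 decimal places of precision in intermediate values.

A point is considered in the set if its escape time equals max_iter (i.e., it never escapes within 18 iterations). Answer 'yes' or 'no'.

Answer: no

Derivation:
z_0 = 0 + 0i, c = 0.9610 + -1.0450i
Iter 1: z = 0.9610 + -1.0450i, |z|^2 = 2.0155
Iter 2: z = 0.7925 + -3.0535i, |z|^2 = 9.9519
Escaped at iteration 2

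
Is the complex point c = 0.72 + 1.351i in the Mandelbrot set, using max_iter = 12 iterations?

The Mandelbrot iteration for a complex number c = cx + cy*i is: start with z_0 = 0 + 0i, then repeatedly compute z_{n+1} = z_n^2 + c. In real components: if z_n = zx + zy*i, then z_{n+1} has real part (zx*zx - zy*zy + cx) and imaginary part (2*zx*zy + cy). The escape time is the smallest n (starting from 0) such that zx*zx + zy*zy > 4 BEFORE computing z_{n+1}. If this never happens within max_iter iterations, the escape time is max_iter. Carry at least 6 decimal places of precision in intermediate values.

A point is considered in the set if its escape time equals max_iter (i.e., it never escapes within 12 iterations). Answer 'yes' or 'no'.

z_0 = 0 + 0i, c = 0.7200 + 1.3510i
Iter 1: z = 0.7200 + 1.3510i, |z|^2 = 2.3436
Iter 2: z = -0.5868 + 3.2964i, |z|^2 = 11.2109
Escaped at iteration 2

Answer: no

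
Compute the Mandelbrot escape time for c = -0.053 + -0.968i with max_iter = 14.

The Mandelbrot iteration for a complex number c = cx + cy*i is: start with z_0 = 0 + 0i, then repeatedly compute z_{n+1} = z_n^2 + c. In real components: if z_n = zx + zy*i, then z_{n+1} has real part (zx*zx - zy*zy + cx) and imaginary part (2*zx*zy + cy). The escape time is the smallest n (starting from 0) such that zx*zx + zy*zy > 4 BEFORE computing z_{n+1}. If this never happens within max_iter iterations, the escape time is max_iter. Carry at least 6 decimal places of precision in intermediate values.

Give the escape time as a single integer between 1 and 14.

Answer: 12

Derivation:
z_0 = 0 + 0i, c = -0.0530 + -0.9680i
Iter 1: z = -0.0530 + -0.9680i, |z|^2 = 0.9398
Iter 2: z = -0.9872 + -0.8654i, |z|^2 = 1.7235
Iter 3: z = 0.1727 + 0.7407i, |z|^2 = 0.5784
Iter 4: z = -0.5717 + -0.7122i, |z|^2 = 0.8341
Iter 5: z = -0.2333 + -0.1536i, |z|^2 = 0.0780
Iter 6: z = -0.0222 + -0.8963i, |z|^2 = 0.8039
Iter 7: z = -0.8559 + -0.9283i, |z|^2 = 1.5943
Iter 8: z = -0.1821 + 0.6210i, |z|^2 = 0.4188
Iter 9: z = -0.4055 + -1.1942i, |z|^2 = 1.5906
Iter 10: z = -1.3148 + 0.0005i, |z|^2 = 1.7286
Iter 11: z = 1.6756 + -0.9693i, |z|^2 = 3.7472
Iter 12: z = 1.8149 + -4.2164i, |z|^2 = 21.0724
Escaped at iteration 12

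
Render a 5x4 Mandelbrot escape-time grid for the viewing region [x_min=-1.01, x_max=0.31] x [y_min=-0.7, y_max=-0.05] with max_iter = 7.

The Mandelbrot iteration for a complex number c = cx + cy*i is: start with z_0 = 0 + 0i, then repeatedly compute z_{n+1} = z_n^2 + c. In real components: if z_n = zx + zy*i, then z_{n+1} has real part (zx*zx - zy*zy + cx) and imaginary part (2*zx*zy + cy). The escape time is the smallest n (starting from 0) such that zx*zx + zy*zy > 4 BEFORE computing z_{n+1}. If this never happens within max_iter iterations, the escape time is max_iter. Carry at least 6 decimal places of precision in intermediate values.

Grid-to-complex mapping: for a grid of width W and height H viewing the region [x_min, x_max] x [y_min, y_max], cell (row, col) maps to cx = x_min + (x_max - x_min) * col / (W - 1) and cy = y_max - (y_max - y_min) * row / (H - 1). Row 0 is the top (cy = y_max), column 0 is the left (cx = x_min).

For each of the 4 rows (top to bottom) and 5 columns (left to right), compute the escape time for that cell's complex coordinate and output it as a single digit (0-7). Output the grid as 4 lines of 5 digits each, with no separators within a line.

Answer: 77777
77777
57777
45776

Derivation:
(row=0, col=0): c = -1.0100 + -0.0500i → escape time 7
(row=0, col=1): c = -0.6800 + -0.0500i → escape time 7
(row=0, col=2): c = -0.3500 + -0.0500i → escape time 7
(row=0, col=3): c = -0.0200 + -0.0500i → escape time 7
(row=0, col=4): c = 0.3100 + -0.0500i → escape time 7
(row=1, col=0): c = -1.0100 + -0.2667i → escape time 7
(row=1, col=1): c = -0.6800 + -0.2667i → escape time 7
(row=1, col=2): c = -0.3500 + -0.2667i → escape time 7
(row=1, col=3): c = -0.0200 + -0.2667i → escape time 7
(row=1, col=4): c = 0.3100 + -0.2667i → escape time 7
(row=2, col=0): c = -1.0100 + -0.4833i → escape time 5
(row=2, col=1): c = -0.6800 + -0.4833i → escape time 7
(row=2, col=2): c = -0.3500 + -0.4833i → escape time 7
(row=2, col=3): c = -0.0200 + -0.4833i → escape time 7
(row=2, col=4): c = 0.3100 + -0.4833i → escape time 7
(row=3, col=0): c = -1.0100 + -0.7000i → escape time 4
(row=3, col=1): c = -0.6800 + -0.7000i → escape time 5
(row=3, col=2): c = -0.3500 + -0.7000i → escape time 7
(row=3, col=3): c = -0.0200 + -0.7000i → escape time 7
(row=3, col=4): c = 0.3100 + -0.7000i → escape time 6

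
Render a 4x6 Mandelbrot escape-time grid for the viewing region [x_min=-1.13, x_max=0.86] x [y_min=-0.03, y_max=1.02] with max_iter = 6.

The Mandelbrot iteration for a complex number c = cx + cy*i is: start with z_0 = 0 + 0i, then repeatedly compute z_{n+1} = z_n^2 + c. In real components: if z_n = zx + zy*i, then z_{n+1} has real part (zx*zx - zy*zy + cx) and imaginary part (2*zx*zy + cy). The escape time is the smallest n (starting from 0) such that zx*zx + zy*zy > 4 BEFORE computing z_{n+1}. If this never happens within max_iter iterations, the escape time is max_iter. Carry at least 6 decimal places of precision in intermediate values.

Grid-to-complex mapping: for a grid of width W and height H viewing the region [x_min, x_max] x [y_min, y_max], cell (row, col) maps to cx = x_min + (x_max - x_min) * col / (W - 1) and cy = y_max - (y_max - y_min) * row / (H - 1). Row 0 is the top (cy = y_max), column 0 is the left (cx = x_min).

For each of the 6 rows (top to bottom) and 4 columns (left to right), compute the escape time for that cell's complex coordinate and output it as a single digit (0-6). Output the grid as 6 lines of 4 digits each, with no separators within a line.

Answer: 3442
3552
4662
6663
6663
6663

Derivation:
(row=0, col=0): c = -1.1300 + 1.0200i → escape time 3
(row=0, col=1): c = -0.4667 + 1.0200i → escape time 4
(row=0, col=2): c = 0.1967 + 1.0200i → escape time 4
(row=0, col=3): c = 0.8600 + 1.0200i → escape time 2
(row=1, col=0): c = -1.1300 + 0.8100i → escape time 3
(row=1, col=1): c = -0.4667 + 0.8100i → escape time 5
(row=1, col=2): c = 0.1967 + 0.8100i → escape time 5
(row=1, col=3): c = 0.8600 + 0.8100i → escape time 2
(row=2, col=0): c = -1.1300 + 0.6000i → escape time 4
(row=2, col=1): c = -0.4667 + 0.6000i → escape time 6
(row=2, col=2): c = 0.1967 + 0.6000i → escape time 6
(row=2, col=3): c = 0.8600 + 0.6000i → escape time 2
(row=3, col=0): c = -1.1300 + 0.3900i → escape time 6
(row=3, col=1): c = -0.4667 + 0.3900i → escape time 6
(row=3, col=2): c = 0.1967 + 0.3900i → escape time 6
(row=3, col=3): c = 0.8600 + 0.3900i → escape time 3
(row=4, col=0): c = -1.1300 + 0.1800i → escape time 6
(row=4, col=1): c = -0.4667 + 0.1800i → escape time 6
(row=4, col=2): c = 0.1967 + 0.1800i → escape time 6
(row=4, col=3): c = 0.8600 + 0.1800i → escape time 3
(row=5, col=0): c = -1.1300 + -0.0300i → escape time 6
(row=5, col=1): c = -0.4667 + -0.0300i → escape time 6
(row=5, col=2): c = 0.1967 + -0.0300i → escape time 6
(row=5, col=3): c = 0.8600 + -0.0300i → escape time 3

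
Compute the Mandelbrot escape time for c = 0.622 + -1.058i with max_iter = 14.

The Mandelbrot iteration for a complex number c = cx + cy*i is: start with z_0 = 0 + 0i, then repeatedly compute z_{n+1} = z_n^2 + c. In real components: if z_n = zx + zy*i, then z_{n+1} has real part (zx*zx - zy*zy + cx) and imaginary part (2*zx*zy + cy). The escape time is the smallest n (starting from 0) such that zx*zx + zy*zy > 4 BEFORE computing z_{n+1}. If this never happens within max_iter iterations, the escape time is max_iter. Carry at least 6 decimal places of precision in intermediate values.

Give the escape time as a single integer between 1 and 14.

Answer: 2

Derivation:
z_0 = 0 + 0i, c = 0.6220 + -1.0580i
Iter 1: z = 0.6220 + -1.0580i, |z|^2 = 1.5062
Iter 2: z = -0.1105 + -2.3742i, |z|^2 = 5.6488
Escaped at iteration 2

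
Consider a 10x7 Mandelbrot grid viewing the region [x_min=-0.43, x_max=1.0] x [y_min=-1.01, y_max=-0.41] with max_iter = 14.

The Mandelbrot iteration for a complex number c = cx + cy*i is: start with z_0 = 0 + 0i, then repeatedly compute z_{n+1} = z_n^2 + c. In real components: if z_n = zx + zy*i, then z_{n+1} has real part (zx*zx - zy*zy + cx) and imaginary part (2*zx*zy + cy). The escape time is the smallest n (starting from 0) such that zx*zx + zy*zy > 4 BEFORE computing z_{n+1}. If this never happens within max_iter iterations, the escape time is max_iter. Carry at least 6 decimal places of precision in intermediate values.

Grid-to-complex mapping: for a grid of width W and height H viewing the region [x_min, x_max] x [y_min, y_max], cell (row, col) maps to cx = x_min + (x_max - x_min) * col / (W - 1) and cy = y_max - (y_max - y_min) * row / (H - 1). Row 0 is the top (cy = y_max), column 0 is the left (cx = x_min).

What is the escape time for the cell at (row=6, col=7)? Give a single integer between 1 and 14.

Answer: 2

Derivation:
z_0 = 0 + 0i, c = 0.6822 + -1.0100i
Iter 1: z = 0.6822 + -1.0100i, |z|^2 = 1.4855
Iter 2: z = 0.1275 + -2.3881i, |z|^2 = 5.7192
Escaped at iteration 2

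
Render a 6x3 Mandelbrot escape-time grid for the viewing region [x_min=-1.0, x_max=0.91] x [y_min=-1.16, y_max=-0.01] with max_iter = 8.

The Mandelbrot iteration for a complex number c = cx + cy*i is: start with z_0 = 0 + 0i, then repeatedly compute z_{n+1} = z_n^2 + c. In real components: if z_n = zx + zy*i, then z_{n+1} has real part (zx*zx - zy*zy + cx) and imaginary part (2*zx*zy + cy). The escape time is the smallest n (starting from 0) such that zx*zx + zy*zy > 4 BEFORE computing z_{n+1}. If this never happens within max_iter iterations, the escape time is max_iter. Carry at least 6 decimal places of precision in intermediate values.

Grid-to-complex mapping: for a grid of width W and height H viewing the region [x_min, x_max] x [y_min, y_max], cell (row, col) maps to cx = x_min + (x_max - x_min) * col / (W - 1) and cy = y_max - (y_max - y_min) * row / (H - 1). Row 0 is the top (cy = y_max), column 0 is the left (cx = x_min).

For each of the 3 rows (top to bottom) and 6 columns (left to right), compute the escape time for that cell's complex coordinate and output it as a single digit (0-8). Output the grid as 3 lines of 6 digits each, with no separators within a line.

Answer: 888853
588842
334322

Derivation:
(row=0, col=0): c = -1.0000 + -0.0100i → escape time 8
(row=0, col=1): c = -0.6180 + -0.0100i → escape time 8
(row=0, col=2): c = -0.2360 + -0.0100i → escape time 8
(row=0, col=3): c = 0.1460 + -0.0100i → escape time 8
(row=0, col=4): c = 0.5280 + -0.0100i → escape time 5
(row=0, col=5): c = 0.9100 + -0.0100i → escape time 3
(row=1, col=0): c = -1.0000 + -0.5850i → escape time 5
(row=1, col=1): c = -0.6180 + -0.5850i → escape time 8
(row=1, col=2): c = -0.2360 + -0.5850i → escape time 8
(row=1, col=3): c = 0.1460 + -0.5850i → escape time 8
(row=1, col=4): c = 0.5280 + -0.5850i → escape time 4
(row=1, col=5): c = 0.9100 + -0.5850i → escape time 2
(row=2, col=0): c = -1.0000 + -1.1600i → escape time 3
(row=2, col=1): c = -0.6180 + -1.1600i → escape time 3
(row=2, col=2): c = -0.2360 + -1.1600i → escape time 4
(row=2, col=3): c = 0.1460 + -1.1600i → escape time 3
(row=2, col=4): c = 0.5280 + -1.1600i → escape time 2
(row=2, col=5): c = 0.9100 + -1.1600i → escape time 2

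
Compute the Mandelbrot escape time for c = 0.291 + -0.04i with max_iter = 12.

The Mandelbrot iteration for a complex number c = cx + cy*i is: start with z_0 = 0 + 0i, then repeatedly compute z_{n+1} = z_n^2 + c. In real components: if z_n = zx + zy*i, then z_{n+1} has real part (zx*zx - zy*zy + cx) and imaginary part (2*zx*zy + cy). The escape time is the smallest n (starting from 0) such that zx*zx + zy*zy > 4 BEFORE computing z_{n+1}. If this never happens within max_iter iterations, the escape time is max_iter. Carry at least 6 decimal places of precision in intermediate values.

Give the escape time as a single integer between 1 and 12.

Answer: 12

Derivation:
z_0 = 0 + 0i, c = 0.2910 + -0.0400i
Iter 1: z = 0.2910 + -0.0400i, |z|^2 = 0.0863
Iter 2: z = 0.3741 + -0.0633i, |z|^2 = 0.1439
Iter 3: z = 0.4269 + -0.0873i, |z|^2 = 0.1899
Iter 4: z = 0.4656 + -0.1146i, |z|^2 = 0.2300
Iter 5: z = 0.4947 + -0.1467i, |z|^2 = 0.2662
Iter 6: z = 0.5142 + -0.1851i, |z|^2 = 0.2987
Iter 7: z = 0.5211 + -0.2304i, |z|^2 = 0.3247
Iter 8: z = 0.5095 + -0.2801i, |z|^2 = 0.3380
Iter 9: z = 0.4721 + -0.3255i, |z|^2 = 0.3288
Iter 10: z = 0.4080 + -0.3473i, |z|^2 = 0.2870
Iter 11: z = 0.3368 + -0.3234i, |z|^2 = 0.2180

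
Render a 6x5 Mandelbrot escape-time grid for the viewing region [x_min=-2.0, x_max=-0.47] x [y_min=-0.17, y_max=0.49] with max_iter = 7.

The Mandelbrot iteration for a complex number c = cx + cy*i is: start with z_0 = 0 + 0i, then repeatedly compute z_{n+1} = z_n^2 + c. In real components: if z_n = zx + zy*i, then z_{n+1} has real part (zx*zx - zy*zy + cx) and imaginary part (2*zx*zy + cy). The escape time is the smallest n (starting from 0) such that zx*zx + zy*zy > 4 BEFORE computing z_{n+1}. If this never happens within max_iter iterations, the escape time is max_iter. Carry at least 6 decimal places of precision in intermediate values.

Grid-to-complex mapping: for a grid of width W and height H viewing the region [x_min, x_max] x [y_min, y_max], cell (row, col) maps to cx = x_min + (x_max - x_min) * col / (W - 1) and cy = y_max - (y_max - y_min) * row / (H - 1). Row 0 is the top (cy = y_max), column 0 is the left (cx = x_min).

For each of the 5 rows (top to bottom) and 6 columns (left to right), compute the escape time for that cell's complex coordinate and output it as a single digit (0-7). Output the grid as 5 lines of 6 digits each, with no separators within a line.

(row=0, col=0): c = -2.0000 + 0.4900i → escape time 1
(row=0, col=1): c = -1.6940 + 0.4900i → escape time 3
(row=0, col=2): c = -1.3880 + 0.4900i → escape time 3
(row=0, col=3): c = -1.0820 + 0.4900i → escape time 5
(row=0, col=4): c = -0.7760 + 0.4900i → escape time 6
(row=0, col=5): c = -0.4700 + 0.4900i → escape time 7
(row=1, col=0): c = -2.0000 + 0.3250i → escape time 1
(row=1, col=1): c = -1.6940 + 0.3250i → escape time 4
(row=1, col=2): c = -1.3880 + 0.3250i → escape time 5
(row=1, col=3): c = -1.0820 + 0.3250i → escape time 7
(row=1, col=4): c = -0.7760 + 0.3250i → escape time 7
(row=1, col=5): c = -0.4700 + 0.3250i → escape time 7
(row=2, col=0): c = -2.0000 + 0.1600i → escape time 1
(row=2, col=1): c = -1.6940 + 0.1600i → escape time 4
(row=2, col=2): c = -1.3880 + 0.1600i → escape time 7
(row=2, col=3): c = -1.0820 + 0.1600i → escape time 7
(row=2, col=4): c = -0.7760 + 0.1600i → escape time 7
(row=2, col=5): c = -0.4700 + 0.1600i → escape time 7
(row=3, col=0): c = -2.0000 + -0.0050i → escape time 1
(row=3, col=1): c = -1.6940 + -0.0050i → escape time 7
(row=3, col=2): c = -1.3880 + -0.0050i → escape time 7
(row=3, col=3): c = -1.0820 + -0.0050i → escape time 7
(row=3, col=4): c = -0.7760 + -0.0050i → escape time 7
(row=3, col=5): c = -0.4700 + -0.0050i → escape time 7
(row=4, col=0): c = -2.0000 + -0.1700i → escape time 1
(row=4, col=1): c = -1.6940 + -0.1700i → escape time 4
(row=4, col=2): c = -1.3880 + -0.1700i → escape time 7
(row=4, col=3): c = -1.0820 + -0.1700i → escape time 7
(row=4, col=4): c = -0.7760 + -0.1700i → escape time 7
(row=4, col=5): c = -0.4700 + -0.1700i → escape time 7

Answer: 133567
145777
147777
177777
147777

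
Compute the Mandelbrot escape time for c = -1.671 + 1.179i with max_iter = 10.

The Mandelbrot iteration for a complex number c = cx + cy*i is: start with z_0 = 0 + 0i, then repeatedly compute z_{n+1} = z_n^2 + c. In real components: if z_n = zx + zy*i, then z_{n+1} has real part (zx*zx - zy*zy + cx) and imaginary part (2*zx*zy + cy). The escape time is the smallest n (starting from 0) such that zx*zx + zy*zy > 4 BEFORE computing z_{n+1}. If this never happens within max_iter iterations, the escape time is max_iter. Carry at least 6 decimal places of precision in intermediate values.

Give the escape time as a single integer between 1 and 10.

z_0 = 0 + 0i, c = -1.6710 + 1.1790i
Iter 1: z = -1.6710 + 1.1790i, |z|^2 = 4.1823
Escaped at iteration 1

Answer: 1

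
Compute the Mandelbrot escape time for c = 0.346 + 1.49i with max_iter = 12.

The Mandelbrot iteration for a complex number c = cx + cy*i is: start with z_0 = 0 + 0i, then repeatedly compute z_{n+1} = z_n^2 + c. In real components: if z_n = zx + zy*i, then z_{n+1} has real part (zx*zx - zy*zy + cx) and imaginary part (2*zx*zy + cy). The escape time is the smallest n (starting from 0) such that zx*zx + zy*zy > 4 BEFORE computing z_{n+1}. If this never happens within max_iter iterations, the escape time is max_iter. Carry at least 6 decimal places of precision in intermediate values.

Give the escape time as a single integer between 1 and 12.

Answer: 2

Derivation:
z_0 = 0 + 0i, c = 0.3460 + 1.4900i
Iter 1: z = 0.3460 + 1.4900i, |z|^2 = 2.3398
Iter 2: z = -1.7544 + 2.5211i, |z|^2 = 9.4337
Escaped at iteration 2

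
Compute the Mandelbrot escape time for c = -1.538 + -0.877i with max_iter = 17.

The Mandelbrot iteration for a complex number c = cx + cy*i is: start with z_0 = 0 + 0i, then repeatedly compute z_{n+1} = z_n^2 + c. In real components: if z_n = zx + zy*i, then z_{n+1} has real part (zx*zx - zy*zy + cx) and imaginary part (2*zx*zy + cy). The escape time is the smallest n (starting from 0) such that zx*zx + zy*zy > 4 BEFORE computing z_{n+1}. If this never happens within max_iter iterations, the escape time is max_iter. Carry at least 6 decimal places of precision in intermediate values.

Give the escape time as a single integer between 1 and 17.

z_0 = 0 + 0i, c = -1.5380 + -0.8770i
Iter 1: z = -1.5380 + -0.8770i, |z|^2 = 3.1346
Iter 2: z = 0.0583 + 1.8207i, |z|^2 = 3.3182
Iter 3: z = -4.8494 + -0.6647i, |z|^2 = 23.9582
Escaped at iteration 3

Answer: 3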